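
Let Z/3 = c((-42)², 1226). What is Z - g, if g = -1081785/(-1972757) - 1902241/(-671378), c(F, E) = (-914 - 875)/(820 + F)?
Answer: -9341001669915055/1711209618696632 ≈ -5.4587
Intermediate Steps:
c(F, E) = -1789/(820 + F)
Z = -5367/2584 (Z = 3*(-1789/(820 + (-42)²)) = 3*(-1789/(820 + 1764)) = 3*(-1789/2584) = -5367/2584 ≈ -2.0770)
g = 4478945898167/1324465649146 (g = -1081785*(-1/1972757) - 1902241*(-1/671378) = 1081785/1972757 + 1902241/671378 = 4478945898167/1324465649146 ≈ 3.3817)
Z - g = -5367/2584 - 1*4478945898167/1324465649146 = -5367/2584 - 4478945898167/1324465649146 = -9341001669915055/1711209618696632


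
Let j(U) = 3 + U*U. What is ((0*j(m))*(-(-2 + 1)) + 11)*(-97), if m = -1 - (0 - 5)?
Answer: -1067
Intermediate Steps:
m = 4 (m = -1 - 1*(-5) = -1 + 5 = 4)
j(U) = 3 + U**2
((0*j(m))*(-(-2 + 1)) + 11)*(-97) = ((0*(3 + 4**2))*(-(-2 + 1)) + 11)*(-97) = ((0*(3 + 16))*(-1*(-1)) + 11)*(-97) = ((0*19)*1 + 11)*(-97) = (0*1 + 11)*(-97) = (0 + 11)*(-97) = 11*(-97) = -1067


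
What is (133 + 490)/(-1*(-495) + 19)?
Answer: 623/514 ≈ 1.2121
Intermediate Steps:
(133 + 490)/(-1*(-495) + 19) = 623/(495 + 19) = 623/514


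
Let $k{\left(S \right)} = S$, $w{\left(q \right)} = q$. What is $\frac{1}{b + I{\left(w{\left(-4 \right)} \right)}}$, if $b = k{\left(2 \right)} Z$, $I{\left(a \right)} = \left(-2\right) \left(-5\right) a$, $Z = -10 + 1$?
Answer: $- \frac{1}{58} \approx -0.017241$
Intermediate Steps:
$Z = -9$
$I{\left(a \right)} = 10 a$
$b = -18$ ($b = 2 \left(-9\right) = -18$)
$\frac{1}{b + I{\left(w{\left(-4 \right)} \right)}} = \frac{1}{-18 + 10 \left(-4\right)} = \frac{1}{-18 - 40} = \frac{1}{-58} = - \frac{1}{58}$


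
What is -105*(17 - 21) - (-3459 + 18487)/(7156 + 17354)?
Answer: 5139586/12255 ≈ 419.39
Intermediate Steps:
-105*(17 - 21) - (-3459 + 18487)/(7156 + 17354) = -105*(-4) - 15028/24510 = 420 - 15028/24510 = 420 - 1*7514/12255 = 420 - 7514/12255 = 5139586/12255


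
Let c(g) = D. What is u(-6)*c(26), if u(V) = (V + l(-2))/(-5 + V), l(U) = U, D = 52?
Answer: 416/11 ≈ 37.818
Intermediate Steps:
c(g) = 52
u(V) = (-2 + V)/(-5 + V) (u(V) = (V - 2)/(-5 + V) = (-2 + V)/(-5 + V))
u(-6)*c(26) = ((-2 - 6)/(-5 - 6))*52 = (-8/(-11))*52 = -1/11*(-8)*52 = (8/11)*52 = 416/11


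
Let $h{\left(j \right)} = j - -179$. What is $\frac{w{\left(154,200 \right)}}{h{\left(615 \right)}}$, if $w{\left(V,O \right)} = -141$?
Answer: $- \frac{141}{794} \approx -0.17758$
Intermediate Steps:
$h{\left(j \right)} = 179 + j$ ($h{\left(j \right)} = j + 179 = 179 + j$)
$\frac{w{\left(154,200 \right)}}{h{\left(615 \right)}} = - \frac{141}{179 + 615} = - \frac{141}{794}$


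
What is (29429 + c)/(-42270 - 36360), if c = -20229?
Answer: -920/7863 ≈ -0.11700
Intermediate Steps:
(29429 + c)/(-42270 - 36360) = (29429 - 20229)/(-42270 - 36360) = 9200/(-78630) = 9200*(-1/78630) = -920/7863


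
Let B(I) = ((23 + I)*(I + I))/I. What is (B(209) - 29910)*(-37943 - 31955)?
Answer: 2058216508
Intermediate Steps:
B(I) = 46 + 2*I (B(I) = ((23 + I)*(2*I))/I = (2*I*(23 + I))/I = 46 + 2*I)
(B(209) - 29910)*(-37943 - 31955) = ((46 + 2*209) - 29910)*(-37943 - 31955) = ((46 + 418) - 29910)*(-69898) = (464 - 29910)*(-69898) = -29446*(-69898) = 2058216508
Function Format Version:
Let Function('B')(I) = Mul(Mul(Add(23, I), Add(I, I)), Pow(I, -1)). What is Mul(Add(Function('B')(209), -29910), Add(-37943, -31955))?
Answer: 2058216508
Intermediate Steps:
Function('B')(I) = Add(46, Mul(2, I)) (Function('B')(I) = Mul(Mul(Add(23, I), Mul(2, I)), Pow(I, -1)) = Mul(Mul(2, I, Add(23, I)), Pow(I, -1)) = Add(46, Mul(2, I)))
Mul(Add(Function('B')(209), -29910), Add(-37943, -31955)) = Mul(Add(Add(46, Mul(2, 209)), -29910), Add(-37943, -31955)) = Mul(Add(Add(46, 418), -29910), -69898) = Mul(Add(464, -29910), -69898) = Mul(-29446, -69898) = 2058216508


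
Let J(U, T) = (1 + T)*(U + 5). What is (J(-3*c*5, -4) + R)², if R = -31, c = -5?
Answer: 73441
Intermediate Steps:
J(U, T) = (1 + T)*(5 + U)
(J(-3*c*5, -4) + R)² = ((5 - 3*(-5)*5 + 5*(-4) - 4*(-3*(-5))*5) - 31)² = ((5 + 15*5 - 20 - 60*5) - 31)² = ((5 + 75 - 20 - 4*75) - 31)² = ((5 + 75 - 20 - 300) - 31)² = (-240 - 31)² = (-271)² = 73441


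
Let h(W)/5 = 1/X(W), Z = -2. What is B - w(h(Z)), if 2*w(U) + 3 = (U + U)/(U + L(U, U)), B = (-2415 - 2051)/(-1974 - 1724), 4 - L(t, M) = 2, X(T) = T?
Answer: -8477/3698 ≈ -2.2923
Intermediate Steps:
L(t, M) = 2 (L(t, M) = 4 - 1*2 = 4 - 2 = 2)
B = 2233/1849 (B = -4466/(-3698) = -4466*(-1/3698) = 2233/1849 ≈ 1.2077)
h(W) = 5/W
w(U) = -3/2 + U/(2 + U) (w(U) = -3/2 + ((U + U)/(U + 2))/2 = -3/2 + ((2*U)/(2 + U))/2 = -3/2 + (2*U/(2 + U))/2 = -3/2 + U/(2 + U))
B - w(h(Z)) = 2233/1849 - (-6 - 5/(-2))/(2*(2 + 5/(-2))) = 2233/1849 - (-6 - 5*(-1)/2)/(2*(2 + 5*(-1/2))) = 2233/1849 - (-6 - 1*(-5/2))/(2*(2 - 5/2)) = 2233/1849 - (-6 + 5/2)/(2*(-1/2)) = 2233/1849 - (-2)*(-7)/(2*2) = 2233/1849 - 1*7/2 = 2233/1849 - 7/2 = -8477/3698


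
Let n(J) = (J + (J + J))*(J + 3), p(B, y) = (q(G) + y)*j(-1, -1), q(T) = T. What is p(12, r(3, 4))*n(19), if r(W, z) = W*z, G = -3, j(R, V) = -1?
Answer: -11286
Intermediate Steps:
p(B, y) = 3 - y (p(B, y) = (-3 + y)*(-1) = 3 - y)
n(J) = 3*J*(3 + J) (n(J) = (J + 2*J)*(3 + J) = (3*J)*(3 + J) = 3*J*(3 + J))
p(12, r(3, 4))*n(19) = (3 - 3*4)*(3*19*(3 + 19)) = (3 - 1*12)*(3*19*22) = (3 - 12)*1254 = -9*1254 = -11286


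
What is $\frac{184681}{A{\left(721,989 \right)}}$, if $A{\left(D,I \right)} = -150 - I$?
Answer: $- \frac{184681}{1139} \approx -162.14$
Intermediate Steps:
$\frac{184681}{A{\left(721,989 \right)}} = \frac{184681}{-150 - 989} = \frac{184681}{-1139} = 184681 \left(- \frac{1}{1139}\right) = - \frac{184681}{1139}$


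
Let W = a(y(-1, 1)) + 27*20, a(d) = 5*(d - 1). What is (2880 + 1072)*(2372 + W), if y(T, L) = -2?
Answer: 11448944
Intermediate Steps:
a(d) = -5 + 5*d (a(d) = 5*(-1 + d) = -5 + 5*d)
W = 525 (W = (-5 + 5*(-2)) + 27*20 = (-5 - 10) + 540 = -15 + 540 = 525)
(2880 + 1072)*(2372 + W) = (2880 + 1072)*(2372 + 525) = 3952*2897 = 11448944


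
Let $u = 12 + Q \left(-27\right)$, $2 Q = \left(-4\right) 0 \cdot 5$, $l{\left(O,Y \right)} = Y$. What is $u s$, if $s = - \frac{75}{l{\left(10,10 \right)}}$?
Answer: $-90$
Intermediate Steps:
$Q = 0$ ($Q = \frac{\left(-4\right) 0 \cdot 5}{2} = \frac{0 \cdot 5}{2} = \frac{1}{2} \cdot 0 = 0$)
$s = - \frac{15}{2}$ ($s = - \frac{75}{10} = \left(-75\right) \frac{1}{10} = - \frac{15}{2} \approx -7.5$)
$u = 12$ ($u = 12 + 0 \left(-27\right) = 12 + 0 = 12$)
$u s = 12 \left(- \frac{15}{2}\right) = -90$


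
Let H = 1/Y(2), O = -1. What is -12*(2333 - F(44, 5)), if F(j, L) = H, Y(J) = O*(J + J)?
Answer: -27999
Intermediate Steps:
Y(J) = -2*J (Y(J) = -(J + J) = -2*J)
H = -¼ (H = 1/(-2*2) = 1/(-4) = -¼ ≈ -0.25000)
F(j, L) = -¼
-12*(2333 - F(44, 5)) = -12*(2333 - 1*(-¼)) = -12*(2333 + ¼) = -12*9333/4 = -27999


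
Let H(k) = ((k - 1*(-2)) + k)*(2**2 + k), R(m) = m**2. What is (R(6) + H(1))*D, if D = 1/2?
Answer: 28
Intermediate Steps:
D = 1/2 ≈ 0.50000
H(k) = (2 + 2*k)*(4 + k) (H(k) = ((k + 2) + k)*(4 + k) = ((2 + k) + k)*(4 + k) = (2 + 2*k)*(4 + k))
(R(6) + H(1))*D = (6**2 + (8 + 2*1**2 + 10*1))*(1/2) = (36 + (8 + 2*1 + 10))*(1/2) = (36 + (8 + 2 + 10))*(1/2) = (36 + 20)*(1/2) = 56*(1/2) = 28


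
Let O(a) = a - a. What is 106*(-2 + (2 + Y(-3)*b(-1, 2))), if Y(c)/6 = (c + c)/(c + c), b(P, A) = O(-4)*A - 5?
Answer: -3180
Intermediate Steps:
O(a) = 0
b(P, A) = -5 (b(P, A) = 0*A - 5 = 0 - 5 = -5)
Y(c) = 6 (Y(c) = 6*((c + c)/(c + c)) = 6*((2*c)/((2*c))) = 6*((2*c)*(1/(2*c))) = 6*1 = 6)
106*(-2 + (2 + Y(-3)*b(-1, 2))) = 106*(-2 + (2 + 6*(-5))) = 106*(-2 + (2 - 30)) = 106*(-2 - 28) = 106*(-30) = -3180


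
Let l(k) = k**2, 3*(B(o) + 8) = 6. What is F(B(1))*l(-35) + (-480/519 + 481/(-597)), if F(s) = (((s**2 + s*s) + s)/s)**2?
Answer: 15308647492/103281 ≈ 1.4822e+5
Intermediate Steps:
B(o) = -6 (B(o) = -8 + (1/3)*6 = -8 + 2 = -6)
F(s) = (s + 2*s**2)**2/s**2 (F(s) = (((s**2 + s**2) + s)/s)**2 = ((2*s**2 + s)/s)**2 = ((s + 2*s**2)/s)**2 = (s + 2*s**2)**2/s**2)
F(B(1))*l(-35) + (-480/519 + 481/(-597)) = (1 + 2*(-6))**2*(-35)**2 + (-480/519 + 481/(-597)) = (1 - 12)**2*1225 + (-480*1/519 + 481*(-1/597)) = (-11)**2*1225 + (-160/173 - 481/597) = 121*1225 - 178733/103281 = 148225 - 178733/103281 = 15308647492/103281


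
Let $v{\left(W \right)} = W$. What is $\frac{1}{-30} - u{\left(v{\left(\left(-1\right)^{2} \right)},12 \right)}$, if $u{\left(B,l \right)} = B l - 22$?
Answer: $\frac{299}{30} \approx 9.9667$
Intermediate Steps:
$u{\left(B,l \right)} = -22 + B l$
$\frac{1}{-30} - u{\left(v{\left(\left(-1\right)^{2} \right)},12 \right)} = \frac{1}{-30} - \left(-22 + \left(-1\right)^{2} \cdot 12\right) = - \frac{1}{30} - \left(-22 + 1 \cdot 12\right) = - \frac{1}{30} - \left(-22 + 12\right) = - \frac{1}{30} - -10 = - \frac{1}{30} + 10 = \frac{299}{30}$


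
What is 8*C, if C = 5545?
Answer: 44360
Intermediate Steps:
8*C = 8*5545 = 44360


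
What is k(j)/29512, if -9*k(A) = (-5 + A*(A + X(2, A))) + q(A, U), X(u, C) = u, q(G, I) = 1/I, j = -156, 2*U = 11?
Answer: -264211/2921688 ≈ -0.090431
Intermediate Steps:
U = 11/2 (U = (1/2)*11 = 11/2 ≈ 5.5000)
k(A) = 53/99 - A*(2 + A)/9 (k(A) = -((-5 + A*(A + 2)) + 1/(11/2))/9 = -((-5 + A*(2 + A)) + 2/11)/9 = -(-53/11 + A*(2 + A))/9 = 53/99 - A*(2 + A)/9)
k(j)/29512 = (53/99 - 2/9*(-156) - 1/9*(-156)**2)/29512 = (53/99 + 104/3 - 1/9*24336)*(1/29512) = (53/99 + 104/3 - 2704)*(1/29512) = -264211/99*1/29512 = -264211/2921688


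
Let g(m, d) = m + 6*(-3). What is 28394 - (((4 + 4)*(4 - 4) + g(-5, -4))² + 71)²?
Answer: -331606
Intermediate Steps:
g(m, d) = -18 + m (g(m, d) = m - 18 = -18 + m)
28394 - (((4 + 4)*(4 - 4) + g(-5, -4))² + 71)² = 28394 - (((4 + 4)*(4 - 4) + (-18 - 5))² + 71)² = 28394 - ((8*0 - 23)² + 71)² = 28394 - ((0 - 23)² + 71)² = 28394 - ((-23)² + 71)² = 28394 - (529 + 71)² = 28394 - 1*600² = 28394 - 1*360000 = 28394 - 360000 = -331606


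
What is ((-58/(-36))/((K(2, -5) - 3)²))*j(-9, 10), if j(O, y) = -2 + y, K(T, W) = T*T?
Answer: 116/9 ≈ 12.889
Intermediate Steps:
K(T, W) = T²
((-58/(-36))/((K(2, -5) - 3)²))*j(-9, 10) = ((-58/(-36))/((2² - 3)²))*(-2 + 10) = ((-58*(-1/36))/((4 - 3)²))*8 = (29/(18*(1²)))*8 = ((29/18)/1)*8 = ((29/18)*1)*8 = (29/18)*8 = 116/9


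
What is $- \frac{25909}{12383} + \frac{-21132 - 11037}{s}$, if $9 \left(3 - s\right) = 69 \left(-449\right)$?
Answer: $- \frac{1462841605}{127990688} \approx -11.429$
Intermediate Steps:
$s = \frac{10336}{3}$ ($s = 3 - \frac{69 \left(-449\right)}{9} = 3 - - \frac{10327}{3} = 3 + \frac{10327}{3} = \frac{10336}{3} \approx 3445.3$)
$- \frac{25909}{12383} + \frac{-21132 - 11037}{s} = - \frac{25909}{12383} + \frac{-21132 - 11037}{\frac{10336}{3}} = \left(-25909\right) \frac{1}{12383} - \frac{96507}{10336} = - \frac{25909}{12383} - \frac{96507}{10336} = - \frac{1462841605}{127990688}$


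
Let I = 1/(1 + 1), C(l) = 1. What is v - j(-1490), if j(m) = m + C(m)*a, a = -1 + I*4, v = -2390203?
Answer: -2388714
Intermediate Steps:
I = ½ (I = 1/2 = ½ ≈ 0.50000)
a = 1 (a = -1 + (½)*4 = -1 + 2 = 1)
j(m) = 1 + m (j(m) = m + 1*1 = m + 1 = 1 + m)
v - j(-1490) = -2390203 - (1 - 1490) = -2390203 - 1*(-1489) = -2390203 + 1489 = -2388714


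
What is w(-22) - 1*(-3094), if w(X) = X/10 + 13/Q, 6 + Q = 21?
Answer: 9278/3 ≈ 3092.7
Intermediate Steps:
Q = 15 (Q = -6 + 21 = 15)
w(X) = 13/15 + X/10 (w(X) = X/10 + 13/15 = 13/15 + X/10)
w(-22) - 1*(-3094) = (13/15 + (⅒)*(-22)) - 1*(-3094) = (13/15 - 11/5) + 3094 = -4/3 + 3094 = 9278/3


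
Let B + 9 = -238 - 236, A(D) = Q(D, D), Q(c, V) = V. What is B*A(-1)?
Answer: 483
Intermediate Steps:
A(D) = D
B = -483 (B = -9 + (-238 - 236) = -9 - 474 = -483)
B*A(-1) = -483*(-1) = 483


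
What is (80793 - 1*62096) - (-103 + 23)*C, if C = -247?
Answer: -1063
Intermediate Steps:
(80793 - 1*62096) - (-103 + 23)*C = (80793 - 1*62096) - (-103 + 23)*(-247) = (80793 - 62096) - (-80)*(-247) = 18697 - 1*19760 = 18697 - 19760 = -1063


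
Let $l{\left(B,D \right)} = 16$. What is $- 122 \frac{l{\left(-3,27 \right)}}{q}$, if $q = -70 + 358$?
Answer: $- \frac{61}{9} \approx -6.7778$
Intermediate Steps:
$q = 288$
$- 122 \frac{l{\left(-3,27 \right)}}{q} = - 122 \cdot \frac{16}{288} = - 122 \cdot 16 \cdot \frac{1}{288} = \left(-122\right) \frac{1}{18} = - \frac{61}{9}$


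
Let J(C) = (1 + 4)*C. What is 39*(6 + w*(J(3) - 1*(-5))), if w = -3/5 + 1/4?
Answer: -39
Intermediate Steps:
J(C) = 5*C
w = -7/20 (w = -3*⅕ + 1*(¼) = -⅗ + ¼ = -7/20 ≈ -0.35000)
39*(6 + w*(J(3) - 1*(-5))) = 39*(6 - 7*(5*3 - 1*(-5))/20) = 39*(6 - 7*(15 + 5)/20) = 39*(6 - 7/20*20) = 39*(6 - 7) = 39*(-1) = -39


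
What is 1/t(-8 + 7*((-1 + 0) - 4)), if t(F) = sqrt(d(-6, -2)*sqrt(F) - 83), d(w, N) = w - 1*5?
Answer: 1/sqrt(-83 - 11*I*sqrt(43)) ≈ 0.033391 + 0.089325*I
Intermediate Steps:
d(w, N) = -5 + w (d(w, N) = w - 5 = -5 + w)
t(F) = sqrt(-83 - 11*sqrt(F)) (t(F) = sqrt((-5 - 6)*sqrt(F) - 83) = sqrt(-11*sqrt(F) - 83) = sqrt(-83 - 11*sqrt(F)))
1/t(-8 + 7*((-1 + 0) - 4)) = 1/(sqrt(-83 - 11*sqrt(-8 + 7*((-1 + 0) - 4)))) = 1/(sqrt(-83 - 11*sqrt(-8 + 7*(-1 - 4)))) = 1/(sqrt(-83 - 11*sqrt(-8 + 7*(-5)))) = 1/(sqrt(-83 - 11*sqrt(-8 - 35))) = 1/(sqrt(-83 - 11*I*sqrt(43))) = 1/sqrt(-83 - 11*I*sqrt(43))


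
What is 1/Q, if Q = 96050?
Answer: 1/96050 ≈ 1.0411e-5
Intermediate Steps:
1/Q = 1/96050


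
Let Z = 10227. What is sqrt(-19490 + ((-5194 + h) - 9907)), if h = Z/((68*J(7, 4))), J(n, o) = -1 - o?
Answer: I*sqrt(1000549195)/170 ≈ 186.07*I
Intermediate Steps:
h = -10227/340 (h = 10227/((68*(-1 - 1*4))) = 10227/((68*(-1 - 4))) = 10227/((68*(-5))) = 10227/(-340) = 10227*(-1/340) = -10227/340 ≈ -30.079)
sqrt(-19490 + ((-5194 + h) - 9907)) = sqrt(-19490 + ((-5194 - 10227/340) - 9907)) = sqrt(-19490 + (-1776187/340 - 9907)) = sqrt(-19490 - 5144567/340) = sqrt(-11771167/340) = I*sqrt(1000549195)/170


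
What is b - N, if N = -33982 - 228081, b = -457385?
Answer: -195322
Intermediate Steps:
N = -262063
b - N = -457385 - 1*(-262063) = -457385 + 262063 = -195322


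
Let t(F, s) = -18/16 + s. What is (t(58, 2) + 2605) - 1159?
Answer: 11575/8 ≈ 1446.9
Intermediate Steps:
t(F, s) = -9/8 + s (t(F, s) = -18*1/16 + s = -9/8 + s)
(t(58, 2) + 2605) - 1159 = ((-9/8 + 2) + 2605) - 1159 = (7/8 + 2605) - 1159 = 20847/8 - 1159 = 11575/8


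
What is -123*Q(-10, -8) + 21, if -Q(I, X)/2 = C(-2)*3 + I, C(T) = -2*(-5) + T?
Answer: 3465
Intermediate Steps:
C(T) = 10 + T
Q(I, X) = -48 - 2*I (Q(I, X) = -2*((10 - 2)*3 + I) = -2*(8*3 + I) = -2*(24 + I) = -48 - 2*I)
-123*Q(-10, -8) + 21 = -123*(-48 - 2*(-10)) + 21 = -123*(-48 + 20) + 21 = -123*(-28) + 21 = 3444 + 21 = 3465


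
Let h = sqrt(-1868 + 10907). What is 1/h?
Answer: sqrt(9039)/9039 ≈ 0.010518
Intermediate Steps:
h = sqrt(9039) ≈ 95.074
1/h = 1/(sqrt(9039)) = sqrt(9039)/9039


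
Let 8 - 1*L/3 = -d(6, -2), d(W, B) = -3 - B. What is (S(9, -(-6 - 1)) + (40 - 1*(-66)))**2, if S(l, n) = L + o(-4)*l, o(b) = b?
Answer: 8281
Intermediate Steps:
L = 21 (L = 24 - (-3)*(-3 - 1*(-2)) = 24 - (-3)*(-3 + 2) = 24 - (-3)*(-1) = 24 - 3*1 = 24 - 3 = 21)
S(l, n) = 21 - 4*l
(S(9, -(-6 - 1)) + (40 - 1*(-66)))**2 = ((21 - 4*9) + (40 - 1*(-66)))**2 = ((21 - 36) + (40 + 66))**2 = (-15 + 106)**2 = 91**2 = 8281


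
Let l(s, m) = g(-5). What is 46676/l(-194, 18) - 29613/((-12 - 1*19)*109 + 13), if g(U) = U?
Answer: -52321117/5610 ≈ -9326.4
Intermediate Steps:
l(s, m) = -5
46676/l(-194, 18) - 29613/((-12 - 1*19)*109 + 13) = 46676/(-5) - 29613/((-12 - 1*19)*109 + 13) = 46676*(-1/5) - 29613/((-12 - 19)*109 + 13) = -46676/5 - 29613/(-31*109 + 13) = -46676/5 - 29613/(-3379 + 13) = -46676/5 - 29613/(-3366) = -46676/5 - 29613*(-1/3366) = -46676/5 + 9871/1122 = -52321117/5610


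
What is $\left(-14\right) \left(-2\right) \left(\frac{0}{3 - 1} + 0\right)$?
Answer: $0$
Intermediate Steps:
$\left(-14\right) \left(-2\right) \left(\frac{0}{3 - 1} + 0\right) = 28 \left(\frac{0}{2} + 0\right) = 28 \left(0 \cdot \frac{1}{2} + 0\right) = 28 \left(0 + 0\right) = 28 \cdot 0 = 0$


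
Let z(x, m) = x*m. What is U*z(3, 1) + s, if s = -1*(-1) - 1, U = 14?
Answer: 42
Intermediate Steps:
s = 0 (s = 1 - 1 = 0)
z(x, m) = m*x
U*z(3, 1) + s = 14*(1*3) + 0 = 14*3 + 0 = 42 + 0 = 42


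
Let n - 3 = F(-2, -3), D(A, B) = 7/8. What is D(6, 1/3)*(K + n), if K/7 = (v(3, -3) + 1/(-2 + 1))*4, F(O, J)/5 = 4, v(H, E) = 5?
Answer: 945/8 ≈ 118.13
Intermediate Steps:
F(O, J) = 20 (F(O, J) = 5*4 = 20)
K = 112 (K = 7*((5 + 1/(-2 + 1))*4) = 7*((5 + 1/(-1))*4) = 7*((5 - 1)*4) = 7*(4*4) = 7*16 = 112)
D(A, B) = 7/8 (D(A, B) = 7*(1/8) = 7/8)
n = 23 (n = 3 + 20 = 23)
D(6, 1/3)*(K + n) = 7*(112 + 23)/8 = (7/8)*135 = 945/8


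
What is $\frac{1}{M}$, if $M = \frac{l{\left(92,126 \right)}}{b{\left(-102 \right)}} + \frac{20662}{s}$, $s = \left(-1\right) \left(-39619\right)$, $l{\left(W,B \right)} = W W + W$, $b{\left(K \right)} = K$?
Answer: $- \frac{673523}{56145440} \approx -0.011996$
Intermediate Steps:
$l{\left(W,B \right)} = W + W^{2}$ ($l{\left(W,B \right)} = W^{2} + W = W + W^{2}$)
$s = 39619$
$M = - \frac{56145440}{673523}$ ($M = \frac{92 \left(1 + 92\right)}{-102} + \frac{20662}{39619} = 92 \cdot 93 \left(- \frac{1}{102}\right) + 20662 \cdot \frac{1}{39619} = 8556 \left(- \frac{1}{102}\right) + \frac{20662}{39619} = - \frac{1426}{17} + \frac{20662}{39619} = - \frac{56145440}{673523} \approx -83.361$)
$\frac{1}{M} = \frac{1}{- \frac{56145440}{673523}} = - \frac{673523}{56145440}$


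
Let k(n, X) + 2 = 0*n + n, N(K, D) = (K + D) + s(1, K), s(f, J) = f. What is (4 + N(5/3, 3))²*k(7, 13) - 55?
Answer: 3710/9 ≈ 412.22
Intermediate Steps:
N(K, D) = 1 + D + K (N(K, D) = (K + D) + 1 = (D + K) + 1 = 1 + D + K)
k(n, X) = -2 + n (k(n, X) = -2 + (0*n + n) = -2 + (0 + n) = -2 + n)
(4 + N(5/3, 3))²*k(7, 13) - 55 = (4 + (1 + 3 + 5/3))²*(-2 + 7) - 55 = (4 + (1 + 3 + 5*(⅓)))²*5 - 55 = (4 + (1 + 3 + 5/3))²*5 - 55 = (4 + 17/3)²*5 - 55 = (29/3)²*5 - 55 = (841/9)*5 - 55 = 4205/9 - 55 = 3710/9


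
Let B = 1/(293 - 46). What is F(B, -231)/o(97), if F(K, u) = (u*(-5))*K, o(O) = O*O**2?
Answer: 1155/225430231 ≈ 5.1235e-6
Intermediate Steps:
B = 1/247 ≈ 0.0040486
o(O) = O**3
F(K, u) = -5*K*u (F(K, u) = (-5*u)*K = -5*K*u)
F(B, -231)/o(97) = (-5*1/247*(-231))/(97**3) = (1155/247)/912673 = (1155/247)*(1/912673) = 1155/225430231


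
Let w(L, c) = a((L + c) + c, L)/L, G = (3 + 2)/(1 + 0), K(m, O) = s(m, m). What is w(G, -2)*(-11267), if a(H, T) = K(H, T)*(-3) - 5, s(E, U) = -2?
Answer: -11267/5 ≈ -2253.4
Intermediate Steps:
K(m, O) = -2
G = 5 (G = 5/1 = 5*1 = 5)
a(H, T) = 1 (a(H, T) = -2*(-3) - 5 = 6 - 5 = 1)
w(L, c) = 1/L
w(G, -2)*(-11267) = -11267/5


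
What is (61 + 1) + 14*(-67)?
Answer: -876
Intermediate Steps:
(61 + 1) + 14*(-67) = 62 - 938 = -876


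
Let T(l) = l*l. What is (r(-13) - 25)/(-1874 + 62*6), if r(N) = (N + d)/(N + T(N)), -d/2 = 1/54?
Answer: 26413/1581606 ≈ 0.016700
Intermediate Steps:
T(l) = l²
d = -1/27 (d = -2/54 = -2*1/54 = -1/27 ≈ -0.037037)
r(N) = (-1/27 + N)/(N + N²) (r(N) = (N - 1/27)/(N + N²) = (-1/27 + N)/(N + N²))
(r(-13) - 25)/(-1874 + 62*6) = ((-1/27 - 13)/((-13)*(1 - 13)) - 25)/(-1874 + 62*6) = (-1/13*(-352/27)/(-12) - 25)/(-1874 + 372) = (-1/13*(-1/12)*(-352/27) - 25)/(-1502) = (-88/1053 - 25)*(-1/1502) = -26413/1053*(-1/1502) = 26413/1581606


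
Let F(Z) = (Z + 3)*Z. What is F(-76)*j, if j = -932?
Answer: -5170736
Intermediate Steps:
F(Z) = Z*(3 + Z) (F(Z) = (3 + Z)*Z = Z*(3 + Z))
F(-76)*j = -76*(3 - 76)*(-932) = -76*(-73)*(-932) = 5548*(-932) = -5170736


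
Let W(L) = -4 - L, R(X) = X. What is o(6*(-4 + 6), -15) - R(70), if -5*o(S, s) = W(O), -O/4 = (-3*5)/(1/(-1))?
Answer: -406/5 ≈ -81.200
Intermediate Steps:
O = -60 (O = -4*(-3*5)/(1/(-1)) = -(-60)/(-1) = -(-60)*(-1) = -4*15 = -60)
o(S, s) = -56/5 (o(S, s) = -(-4 - 1*(-60))/5 = -(-4 + 60)/5 = -⅕*56 = -56/5)
o(6*(-4 + 6), -15) - R(70) = -56/5 - 1*70 = -56/5 - 70 = -406/5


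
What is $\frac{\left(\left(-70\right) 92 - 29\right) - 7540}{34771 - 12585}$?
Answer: $- \frac{14009}{22186} \approx -0.63143$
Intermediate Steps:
$\frac{\left(\left(-70\right) 92 - 29\right) - 7540}{34771 - 12585} = \frac{\left(-6440 - 29\right) - 7540}{22186} = \left(-6469 - 7540\right) \frac{1}{22186} = \left(-14009\right) \frac{1}{22186} = - \frac{14009}{22186}$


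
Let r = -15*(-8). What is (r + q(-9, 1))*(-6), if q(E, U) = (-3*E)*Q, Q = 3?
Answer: -1206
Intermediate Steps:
q(E, U) = -9*E (q(E, U) = -3*E*3 = -9*E)
r = 120
(r + q(-9, 1))*(-6) = (120 - 9*(-9))*(-6) = (120 + 81)*(-6) = 201*(-6) = -1206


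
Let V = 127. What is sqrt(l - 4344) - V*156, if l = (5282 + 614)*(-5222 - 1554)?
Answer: -19812 + 2*I*sqrt(9988910) ≈ -19812.0 + 6321.0*I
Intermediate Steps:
l = -39951296 (l = 5896*(-6776) = -39951296)
sqrt(l - 4344) - V*156 = sqrt(-39951296 - 4344) - 127*156 = sqrt(-39955640) - 1*19812 = 2*I*sqrt(9988910) - 19812 = -19812 + 2*I*sqrt(9988910)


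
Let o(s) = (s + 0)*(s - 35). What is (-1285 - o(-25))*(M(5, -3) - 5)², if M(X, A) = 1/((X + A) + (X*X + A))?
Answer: -39438385/576 ≈ -68469.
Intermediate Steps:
M(X, A) = 1/(X + X² + 2*A) (M(X, A) = 1/((A + X) + (X² + A)) = 1/((A + X) + (A + X²)) = 1/(X + X² + 2*A))
o(s) = s*(-35 + s)
(-1285 - o(-25))*(M(5, -3) - 5)² = (-1285 - (-25)*(-35 - 25))*(1/(5 + 5² + 2*(-3)) - 5)² = (-1285 - (-25)*(-60))*(1/(5 + 25 - 6) - 5)² = (-1285 - 1*1500)*(1/24 - 5)² = (-1285 - 1500)*(1/24 - 5)² = -2785*(-119/24)² = -2785*14161/576 = -39438385/576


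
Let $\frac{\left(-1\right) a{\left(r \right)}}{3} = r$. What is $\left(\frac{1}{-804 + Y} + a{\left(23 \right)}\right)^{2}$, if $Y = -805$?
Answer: $\frac{12325884484}{2588881} \approx 4761.1$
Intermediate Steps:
$a{\left(r \right)} = - 3 r$
$\left(\frac{1}{-804 + Y} + a{\left(23 \right)}\right)^{2} = \left(\frac{1}{-804 - 805} - 69\right)^{2} = \left(\frac{1}{-1609} - 69\right)^{2} = \left(- \frac{1}{1609} - 69\right)^{2} = \left(- \frac{111022}{1609}\right)^{2} = \frac{12325884484}{2588881}$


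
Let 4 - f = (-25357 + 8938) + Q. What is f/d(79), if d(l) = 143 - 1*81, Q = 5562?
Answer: 10861/62 ≈ 175.18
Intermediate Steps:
d(l) = 62 (d(l) = 143 - 81 = 62)
f = 10861 (f = 4 - ((-25357 + 8938) + 5562) = 4 - (-16419 + 5562) = 4 - 1*(-10857) = 4 + 10857 = 10861)
f/d(79) = 10861/62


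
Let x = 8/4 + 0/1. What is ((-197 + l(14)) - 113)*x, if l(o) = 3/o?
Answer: -4337/7 ≈ -619.57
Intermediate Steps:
x = 2 (x = 8*(1/4) + 0*1 = 2 + 0 = 2)
((-197 + l(14)) - 113)*x = ((-197 + 3/14) - 113)*2 = (-2755/14 - 113)*2 = -4337/14*2 = -4337/7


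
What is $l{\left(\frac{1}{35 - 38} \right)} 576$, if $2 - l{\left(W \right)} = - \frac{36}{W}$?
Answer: $-61056$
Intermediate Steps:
$l{\left(W \right)} = 2 + \frac{36}{W}$ ($l{\left(W \right)} = 2 - - \frac{36}{W} = 2 + \frac{36}{W}$)
$l{\left(\frac{1}{35 - 38} \right)} 576 = \left(2 + \frac{36}{\frac{1}{35 - 38}}\right) 576 = \left(2 + \frac{36}{\frac{1}{-3}}\right) 576 = \left(2 + \frac{36}{- \frac{1}{3}}\right) 576 = \left(2 + 36 \left(-3\right)\right) 576 = \left(2 - 108\right) 576 = \left(-106\right) 576 = -61056$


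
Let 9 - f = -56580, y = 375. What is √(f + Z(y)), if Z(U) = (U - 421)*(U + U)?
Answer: √22089 ≈ 148.62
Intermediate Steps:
f = 56589 (f = 9 - 1*(-56580) = 9 + 56580 = 56589)
Z(U) = 2*U*(-421 + U) (Z(U) = (-421 + U)*(2*U) = 2*U*(-421 + U))
√(f + Z(y)) = √(56589 + 2*375*(-421 + 375)) = √(56589 + 2*375*(-46)) = √(56589 - 34500) = √22089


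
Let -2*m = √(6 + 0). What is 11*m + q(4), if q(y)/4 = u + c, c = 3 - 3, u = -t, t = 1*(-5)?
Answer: 20 - 11*√6/2 ≈ 6.5278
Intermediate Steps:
t = -5
m = -√6/2 (m = -√(6 + 0)/2 = -√6/2 ≈ -1.2247)
u = 5 (u = -1*(-5) = 5)
c = 0
q(y) = 20 (q(y) = 4*(5 + 0) = 4*5 = 20)
11*m + q(4) = 11*(-√6/2) + 20 = -11*√6/2 + 20 = 20 - 11*√6/2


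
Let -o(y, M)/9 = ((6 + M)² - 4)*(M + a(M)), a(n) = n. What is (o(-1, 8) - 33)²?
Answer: 766237761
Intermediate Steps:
o(y, M) = -18*M*(-4 + (6 + M)²) (o(y, M) = -9*((6 + M)² - 4)*(M + M) = -9*(-4 + (6 + M)²)*2*M = -18*M*(-4 + (6 + M)²))
(o(-1, 8) - 33)² = (18*8*(4 - (6 + 8)²) - 33)² = (18*8*(4 - 1*14²) - 33)² = (18*8*(4 - 1*196) - 33)² = (18*8*(4 - 196) - 33)² = (18*8*(-192) - 33)² = (-27648 - 33)² = (-27681)² = 766237761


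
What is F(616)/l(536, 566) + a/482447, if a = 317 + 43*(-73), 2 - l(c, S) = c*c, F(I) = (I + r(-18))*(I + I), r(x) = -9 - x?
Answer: -26592495262/9900294887 ≈ -2.6860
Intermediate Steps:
F(I) = 2*I*(9 + I) (F(I) = (I + (-9 - 1*(-18)))*(I + I) = (I + (-9 + 18))*(2*I) = (I + 9)*(2*I) = (9 + I)*(2*I) = 2*I*(9 + I))
l(c, S) = 2 - c² (l(c, S) = 2 - c*c = 2 - c²)
a = -2822 (a = 317 - 3139 = -2822)
F(616)/l(536, 566) + a/482447 = (2*616*(9 + 616))/(2 - 1*536²) - 2822/482447 = (2*616*625)/(2 - 1*287296) - 2822*1/482447 = 770000/(2 - 287296) - 2822/482447 = 770000/(-287294) - 2822/482447 = 770000*(-1/287294) - 2822/482447 = -55000/20521 - 2822/482447 = -26592495262/9900294887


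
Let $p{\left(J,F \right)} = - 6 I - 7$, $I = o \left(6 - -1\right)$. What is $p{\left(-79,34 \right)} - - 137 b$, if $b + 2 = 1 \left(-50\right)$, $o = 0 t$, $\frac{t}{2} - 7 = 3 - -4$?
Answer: $-7131$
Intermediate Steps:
$t = 28$ ($t = 14 + 2 \left(3 - -4\right) = 14 + 2 \left(3 + 4\right) = 14 + 2 \cdot 7 = 14 + 14 = 28$)
$o = 0$ ($o = 0 \cdot 28 = 0$)
$I = 0$ ($I = 0 \left(6 - -1\right) = 0 \left(6 + 1\right) = 0 \cdot 7 = 0$)
$p{\left(J,F \right)} = -7$ ($p{\left(J,F \right)} = \left(-6\right) 0 - 7 = 0 - 7 = -7$)
$b = -52$ ($b = -2 + 1 \left(-50\right) = -2 - 50 = -52$)
$p{\left(-79,34 \right)} - - 137 b = -7 - \left(-137\right) \left(-52\right) = -7 - 7124 = -7131$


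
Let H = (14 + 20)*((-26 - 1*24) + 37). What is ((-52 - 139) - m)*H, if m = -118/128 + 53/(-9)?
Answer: 23446553/288 ≈ 81412.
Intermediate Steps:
m = -3923/576 (m = -118*1/128 + 53*(-⅑) = -59/64 - 53/9 = -3923/576 ≈ -6.8108)
H = -442 (H = 34*((-26 - 24) + 37) = 34*(-50 + 37) = 34*(-13) = -442)
((-52 - 139) - m)*H = ((-52 - 139) - 1*(-3923/576))*(-442) = (-191 + 3923/576)*(-442) = -106093/576*(-442) = 23446553/288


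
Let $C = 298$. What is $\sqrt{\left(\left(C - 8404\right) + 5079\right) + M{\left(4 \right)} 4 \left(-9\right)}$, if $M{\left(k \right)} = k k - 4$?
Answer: $i \sqrt{3459} \approx 58.813 i$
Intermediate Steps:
$M{\left(k \right)} = -4 + k^{2}$ ($M{\left(k \right)} = k^{2} - 4 = -4 + k^{2}$)
$\sqrt{\left(\left(C - 8404\right) + 5079\right) + M{\left(4 \right)} 4 \left(-9\right)} = \sqrt{\left(\left(298 - 8404\right) + 5079\right) + \left(-4 + 4^{2}\right) 4 \left(-9\right)} = \sqrt{\left(-8106 + 5079\right) + \left(-4 + 16\right) 4 \left(-9\right)} = \sqrt{-3027 + 12 \cdot 4 \left(-9\right)} = \sqrt{-3027 + 48 \left(-9\right)} = \sqrt{-3027 - 432} = \sqrt{-3459} = i \sqrt{3459}$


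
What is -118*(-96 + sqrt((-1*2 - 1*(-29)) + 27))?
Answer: 11328 - 354*sqrt(6) ≈ 10461.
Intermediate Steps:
-118*(-96 + sqrt((-1*2 - 1*(-29)) + 27)) = -118*(-96 + sqrt((-2 + 29) + 27)) = -118*(-96 + sqrt(27 + 27)) = -118*(-96 + sqrt(54)) = -118*(-96 + 3*sqrt(6)) = 11328 - 354*sqrt(6)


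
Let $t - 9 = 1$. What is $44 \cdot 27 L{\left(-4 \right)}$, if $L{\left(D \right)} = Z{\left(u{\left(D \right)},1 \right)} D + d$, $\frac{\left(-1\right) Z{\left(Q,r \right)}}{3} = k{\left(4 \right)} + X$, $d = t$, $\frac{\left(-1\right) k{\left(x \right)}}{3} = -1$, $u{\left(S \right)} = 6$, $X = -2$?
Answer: $26136$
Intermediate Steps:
$t = 10$ ($t = 9 + 1 = 10$)
$k{\left(x \right)} = 3$ ($k{\left(x \right)} = \left(-3\right) \left(-1\right) = 3$)
$d = 10$
$Z{\left(Q,r \right)} = -3$ ($Z{\left(Q,r \right)} = - 3 \left(3 - 2\right) = \left(-3\right) 1 = -3$)
$L{\left(D \right)} = 10 - 3 D$ ($L{\left(D \right)} = - 3 D + 10 = 10 - 3 D$)
$44 \cdot 27 L{\left(-4 \right)} = 44 \cdot 27 \left(10 - -12\right) = 1188 \left(10 + 12\right) = 1188 \cdot 22 = 26136$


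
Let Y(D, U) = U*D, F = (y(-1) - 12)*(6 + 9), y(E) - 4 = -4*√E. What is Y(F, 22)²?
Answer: 5227200 + 6969600*I ≈ 5.2272e+6 + 6.9696e+6*I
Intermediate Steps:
y(E) = 4 - 4*√E
F = -120 - 60*I (F = ((4 - 4*I) - 12)*(6 + 9) = ((4 - 4*I) - 12)*15 = (-8 - 4*I)*15 = -120 - 60*I ≈ -120.0 - 60.0*I)
Y(D, U) = D*U
Y(F, 22)² = ((-120 - 60*I)*22)² = (-2640 - 1320*I)²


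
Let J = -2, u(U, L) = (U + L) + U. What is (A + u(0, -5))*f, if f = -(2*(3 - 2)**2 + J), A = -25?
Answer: 0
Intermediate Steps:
u(U, L) = L + 2*U (u(U, L) = (L + U) + U = L + 2*U)
f = 0 (f = -(2*(3 - 2)**2 - 2) = -(2*1**2 - 2) = -(2*1 - 2) = -(2 - 2) = -1*0 = 0)
(A + u(0, -5))*f = (-25 + (-5 + 2*0))*0 = (-25 + (-5 + 0))*0 = (-25 - 5)*0 = -30*0 = 0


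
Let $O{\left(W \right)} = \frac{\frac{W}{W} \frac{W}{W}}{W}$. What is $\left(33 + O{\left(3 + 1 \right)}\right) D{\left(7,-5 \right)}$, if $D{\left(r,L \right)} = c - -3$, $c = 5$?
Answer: $266$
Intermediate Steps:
$D{\left(r,L \right)} = 8$ ($D{\left(r,L \right)} = 5 - -3 = 5 + 3 = 8$)
$O{\left(W \right)} = \frac{1}{W}$ ($O{\left(W \right)} = \frac{1 \cdot 1}{W} = 1 \frac{1}{W} = \frac{1}{W}$)
$\left(33 + O{\left(3 + 1 \right)}\right) D{\left(7,-5 \right)} = \left(33 + \frac{1}{3 + 1}\right) 8 = \left(33 + \frac{1}{4}\right) 8 = \frac{133}{4} \cdot 8 = 266$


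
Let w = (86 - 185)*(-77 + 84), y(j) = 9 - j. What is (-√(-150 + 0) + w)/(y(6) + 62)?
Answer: -693/65 - I*√6/13 ≈ -10.662 - 0.18842*I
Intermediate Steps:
w = -693 (w = -99*7 = -693)
(-√(-150 + 0) + w)/(y(6) + 62) = (-√(-150 + 0) - 693)/((9 - 1*6) + 62) = (-√(-150) - 693)/((9 - 6) + 62) = (-5*I*√6 - 693)/(3 + 62) = (-5*I*√6 - 693)/65 = (-693 - 5*I*√6)*(1/65) = -693/65 - I*√6/13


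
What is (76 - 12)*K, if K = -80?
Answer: -5120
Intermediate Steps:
(76 - 12)*K = (76 - 12)*(-80) = 64*(-80) = -5120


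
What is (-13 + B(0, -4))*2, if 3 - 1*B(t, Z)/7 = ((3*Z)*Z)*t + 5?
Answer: -54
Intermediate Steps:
B(t, Z) = -14 - 21*t*Z² (B(t, Z) = 21 - 7*(((3*Z)*Z)*t + 5) = 21 - 7*((3*Z²)*t + 5) = 21 - 7*(3*t*Z² + 5) = 21 - 7*(5 + 3*t*Z²) = 21 + (-35 - 21*t*Z²) = -14 - 21*t*Z²)
(-13 + B(0, -4))*2 = (-13 + (-14 - 21*0*(-4)²))*2 = (-13 + (-14 - 21*0*16))*2 = (-13 + (-14 + 0))*2 = (-13 - 14)*2 = -27*2 = -54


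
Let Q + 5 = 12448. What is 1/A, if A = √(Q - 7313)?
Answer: √570/1710 ≈ 0.013962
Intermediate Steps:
Q = 12443 (Q = -5 + 12448 = 12443)
A = 3*√570 (A = √(12443 - 7313) = √5130 = 3*√570 ≈ 71.624)
1/A = 1/(3*√570) = √570/1710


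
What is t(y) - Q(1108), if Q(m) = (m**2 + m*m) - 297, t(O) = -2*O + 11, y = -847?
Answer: -2453326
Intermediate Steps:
t(O) = 11 - 2*O
Q(m) = -297 + 2*m**2 (Q(m) = (m**2 + m**2) - 297 = 2*m**2 - 297 = -297 + 2*m**2)
t(y) - Q(1108) = (11 - 2*(-847)) - (-297 + 2*1108**2) = (11 + 1694) - (-297 + 2*1227664) = 1705 - (-297 + 2455328) = 1705 - 1*2455031 = 1705 - 2455031 = -2453326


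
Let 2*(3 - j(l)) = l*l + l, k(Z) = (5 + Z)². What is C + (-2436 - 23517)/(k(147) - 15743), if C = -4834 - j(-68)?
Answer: -18862752/7361 ≈ -2562.5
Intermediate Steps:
j(l) = 3 - l/2 - l²/2 (j(l) = 3 - (l*l + l)/2 = 3 - (l² + l)/2 = 3 - (l + l²)/2 = 3 + (-l/2 - l²/2) = 3 - l/2 - l²/2)
C = -2559 (C = -4834 - (3 - ½*(-68) - ½*(-68)²) = -4834 - (3 + 34 - ½*4624) = -4834 - (3 + 34 - 2312) = -4834 - 1*(-2275) = -4834 + 2275 = -2559)
C + (-2436 - 23517)/(k(147) - 15743) = -2559 + (-2436 - 23517)/((5 + 147)² - 15743) = -2559 - 25953/(152² - 15743) = -2559 - 25953/(23104 - 15743) = -2559 - 25953/7361 = -18862752/7361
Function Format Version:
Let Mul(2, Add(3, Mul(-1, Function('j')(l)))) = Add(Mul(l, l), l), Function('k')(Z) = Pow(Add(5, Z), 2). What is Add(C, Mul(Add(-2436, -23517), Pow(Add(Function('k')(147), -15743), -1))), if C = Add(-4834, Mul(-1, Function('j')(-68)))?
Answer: Rational(-18862752, 7361) ≈ -2562.5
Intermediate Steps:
Function('j')(l) = Add(3, Mul(Rational(-1, 2), l), Mul(Rational(-1, 2), Pow(l, 2))) (Function('j')(l) = Add(3, Mul(Rational(-1, 2), Add(Mul(l, l), l))) = Add(3, Mul(Rational(-1, 2), Add(Pow(l, 2), l))) = Add(3, Mul(Rational(-1, 2), Add(l, Pow(l, 2)))) = Add(3, Add(Mul(Rational(-1, 2), l), Mul(Rational(-1, 2), Pow(l, 2)))) = Add(3, Mul(Rational(-1, 2), l), Mul(Rational(-1, 2), Pow(l, 2))))
C = -2559 (C = Add(-4834, Mul(-1, Add(3, Mul(Rational(-1, 2), -68), Mul(Rational(-1, 2), Pow(-68, 2))))) = Add(-4834, Mul(-1, Add(3, 34, Mul(Rational(-1, 2), 4624)))) = Add(-4834, Mul(-1, Add(3, 34, -2312))) = Add(-4834, Mul(-1, -2275)) = Add(-4834, 2275) = -2559)
Add(C, Mul(Add(-2436, -23517), Pow(Add(Function('k')(147), -15743), -1))) = Add(-2559, Mul(Add(-2436, -23517), Pow(Add(Pow(Add(5, 147), 2), -15743), -1))) = Add(-2559, Mul(-25953, Pow(Add(Pow(152, 2), -15743), -1))) = Add(-2559, Mul(-25953, Pow(Add(23104, -15743), -1))) = Add(-2559, Mul(-25953, Pow(7361, -1))) = Add(-2559, Mul(-25953, Rational(1, 7361))) = Add(-2559, Rational(-25953, 7361)) = Rational(-18862752, 7361)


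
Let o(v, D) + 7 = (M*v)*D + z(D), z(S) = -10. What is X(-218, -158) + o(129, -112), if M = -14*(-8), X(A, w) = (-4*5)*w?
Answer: -1615033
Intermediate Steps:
X(A, w) = -20*w
M = 112
o(v, D) = -17 + 112*D*v (o(v, D) = -7 + ((112*v)*D - 10) = -7 + (112*D*v - 10) = -7 + (-10 + 112*D*v) = -17 + 112*D*v)
X(-218, -158) + o(129, -112) = -20*(-158) + (-17 + 112*(-112)*129) = 3160 + (-17 - 1618176) = 3160 - 1618193 = -1615033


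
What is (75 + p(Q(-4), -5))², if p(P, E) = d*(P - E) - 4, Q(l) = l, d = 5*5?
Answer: 9216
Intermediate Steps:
d = 25
p(P, E) = -4 - 25*E + 25*P (p(P, E) = 25*(P - E) - 4 = (-25*E + 25*P) - 4 = -4 - 25*E + 25*P)
(75 + p(Q(-4), -5))² = (75 + (-4 - 25*(-5) + 25*(-4)))² = (75 + (-4 + 125 - 100))² = (75 + 21)² = 96² = 9216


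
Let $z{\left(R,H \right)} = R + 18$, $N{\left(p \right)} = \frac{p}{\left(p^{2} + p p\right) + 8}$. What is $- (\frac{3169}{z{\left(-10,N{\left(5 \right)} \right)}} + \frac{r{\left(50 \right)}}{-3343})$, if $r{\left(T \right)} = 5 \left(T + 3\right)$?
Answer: $- \frac{10591847}{26744} \approx -396.05$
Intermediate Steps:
$N{\left(p \right)} = \frac{p}{8 + 2 p^{2}}$ ($N{\left(p \right)} = \frac{p}{\left(p^{2} + p^{2}\right) + 8} = \frac{p}{2 p^{2} + 8} = \frac{p}{8 + 2 p^{2}}$)
$r{\left(T \right)} = 15 + 5 T$ ($r{\left(T \right)} = 5 \left(3 + T\right) = 15 + 5 T$)
$z{\left(R,H \right)} = 18 + R$
$- (\frac{3169}{z{\left(-10,N{\left(5 \right)} \right)}} + \frac{r{\left(50 \right)}}{-3343}) = - (\frac{3169}{18 - 10} + \frac{15 + 5 \cdot 50}{-3343}) = - (\frac{3169}{8} + \left(15 + 250\right) \left(- \frac{1}{3343}\right)) = - (3169 \cdot \frac{1}{8} + 265 \left(- \frac{1}{3343}\right)) = - (\frac{3169}{8} - \frac{265}{3343}) = \left(-1\right) \frac{10591847}{26744} = - \frac{10591847}{26744}$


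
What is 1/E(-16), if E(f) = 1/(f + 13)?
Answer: -3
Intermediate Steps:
E(f) = 1/(13 + f)
1/E(-16) = 1/(1/(13 - 16)) = 1/(1/(-3)) = 1/(-1/3) = -3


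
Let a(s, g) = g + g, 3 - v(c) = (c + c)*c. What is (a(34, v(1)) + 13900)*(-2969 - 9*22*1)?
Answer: -44027634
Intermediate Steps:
v(c) = 3 - 2*c² (v(c) = 3 - (c + c)*c = 3 - 2*c*c = 3 - 2*c²)
a(s, g) = 2*g
(a(34, v(1)) + 13900)*(-2969 - 9*22*1) = (2*(3 - 2*1²) + 13900)*(-2969 - 9*22*1) = (2*(3 - 2*1) + 13900)*(-2969 - 198*1) = (2*(3 - 2) + 13900)*(-2969 - 198) = (2*1 + 13900)*(-3167) = (2 + 13900)*(-3167) = 13902*(-3167) = -44027634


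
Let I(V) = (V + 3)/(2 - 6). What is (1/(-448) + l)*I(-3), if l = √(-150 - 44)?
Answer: 0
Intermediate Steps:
I(V) = -¾ - V/4 (I(V) = (3 + V)/(-4) = (3 + V)*(-¼) = -¾ - V/4)
l = I*√194 (l = √(-194) = I*√194 ≈ 13.928*I)
(1/(-448) + l)*I(-3) = (1/(-448) + I*√194)*(-¾ - ¼*(-3)) = (-1/448 + I*√194)*(-¾ + ¾) = (-1/448 + I*√194)*0 = 0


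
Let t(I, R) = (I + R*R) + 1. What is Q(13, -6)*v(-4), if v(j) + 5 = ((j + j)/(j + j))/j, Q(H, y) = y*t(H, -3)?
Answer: 1449/2 ≈ 724.50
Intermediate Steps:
t(I, R) = 1 + I + R² (t(I, R) = (I + R²) + 1 = 1 + I + R²)
Q(H, y) = y*(10 + H) (Q(H, y) = y*(1 + H + (-3)²) = y*(1 + H + 9) = y*(10 + H))
v(j) = -5 + 1/j (v(j) = -5 + ((j + j)/(j + j))/j = -5 + ((2*j)/((2*j)))/j = -5 + ((2*j)*(1/(2*j)))/j = -5 + 1/j)
Q(13, -6)*v(-4) = (-6*(10 + 13))*(-5 + 1/(-4)) = (-6*23)*(-5 - ¼) = -138*(-21/4) = 1449/2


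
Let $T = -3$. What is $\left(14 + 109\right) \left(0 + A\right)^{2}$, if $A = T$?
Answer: $1107$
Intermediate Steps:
$A = -3$
$\left(14 + 109\right) \left(0 + A\right)^{2} = \left(14 + 109\right) \left(0 - 3\right)^{2} = 123 \left(-3\right)^{2} = 123 \cdot 9 = 1107$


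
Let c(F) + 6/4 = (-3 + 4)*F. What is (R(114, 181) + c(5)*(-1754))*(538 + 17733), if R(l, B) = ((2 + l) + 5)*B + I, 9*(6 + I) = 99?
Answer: 288078857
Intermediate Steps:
I = 5 (I = -6 + (⅑)*99 = -6 + 11 = 5)
R(l, B) = 5 + B*(7 + l) (R(l, B) = ((2 + l) + 5)*B + 5 = (7 + l)*B + 5 = B*(7 + l) + 5 = 5 + B*(7 + l))
c(F) = -3/2 + F (c(F) = -3/2 + (-3 + 4)*F = -3/2 + 1*F = -3/2 + F)
(R(114, 181) + c(5)*(-1754))*(538 + 17733) = ((5 + 7*181 + 181*114) + (-3/2 + 5)*(-1754))*(538 + 17733) = ((5 + 1267 + 20634) + (7/2)*(-1754))*18271 = (21906 - 6139)*18271 = 15767*18271 = 288078857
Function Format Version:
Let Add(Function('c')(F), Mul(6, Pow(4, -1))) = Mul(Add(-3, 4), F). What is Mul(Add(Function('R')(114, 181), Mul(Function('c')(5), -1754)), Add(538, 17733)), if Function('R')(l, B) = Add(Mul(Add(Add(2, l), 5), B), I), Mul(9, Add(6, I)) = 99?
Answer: 288078857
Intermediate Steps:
I = 5 (I = Add(-6, Mul(Rational(1, 9), 99)) = Add(-6, 11) = 5)
Function('R')(l, B) = Add(5, Mul(B, Add(7, l))) (Function('R')(l, B) = Add(Mul(Add(Add(2, l), 5), B), 5) = Add(Mul(Add(7, l), B), 5) = Add(Mul(B, Add(7, l)), 5) = Add(5, Mul(B, Add(7, l))))
Function('c')(F) = Add(Rational(-3, 2), F) (Function('c')(F) = Add(Rational(-3, 2), Mul(Add(-3, 4), F)) = Add(Rational(-3, 2), Mul(1, F)) = Add(Rational(-3, 2), F))
Mul(Add(Function('R')(114, 181), Mul(Function('c')(5), -1754)), Add(538, 17733)) = Mul(Add(Add(5, Mul(7, 181), Mul(181, 114)), Mul(Add(Rational(-3, 2), 5), -1754)), Add(538, 17733)) = Mul(Add(Add(5, 1267, 20634), Mul(Rational(7, 2), -1754)), 18271) = Mul(Add(21906, -6139), 18271) = Mul(15767, 18271) = 288078857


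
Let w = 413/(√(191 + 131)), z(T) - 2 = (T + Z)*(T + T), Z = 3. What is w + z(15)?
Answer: 542 + 59*√322/46 ≈ 565.02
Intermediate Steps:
z(T) = 2 + 2*T*(3 + T) (z(T) = 2 + (T + 3)*(T + T) = 2 + (3 + T)*(2*T) = 2 + 2*T*(3 + T))
w = 59*√322/46 (w = 413/(√322) = 413*(√322/322) = 59*√322/46 ≈ 23.016)
w + z(15) = 59*√322/46 + (2 + 2*15² + 6*15) = 59*√322/46 + (2 + 2*225 + 90) = 59*√322/46 + (2 + 450 + 90) = 59*√322/46 + 542 = 542 + 59*√322/46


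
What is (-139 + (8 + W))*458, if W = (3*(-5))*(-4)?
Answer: -32518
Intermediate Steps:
W = 60 (W = -15*(-4) = 60)
(-139 + (8 + W))*458 = (-139 + (8 + 60))*458 = (-139 + 68)*458 = -71*458 = -32518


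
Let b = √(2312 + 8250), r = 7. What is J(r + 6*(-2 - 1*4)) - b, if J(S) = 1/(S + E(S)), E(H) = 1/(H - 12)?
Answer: -41/1190 - √10562 ≈ -102.81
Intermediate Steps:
E(H) = 1/(-12 + H)
b = √10562 ≈ 102.77
J(S) = 1/(S + 1/(-12 + S))
J(r + 6*(-2 - 1*4)) - b = (-12 + (7 + 6*(-2 - 1*4)))/(1 + (7 + 6*(-2 - 1*4))*(-12 + (7 + 6*(-2 - 1*4)))) - √10562 = (-12 + (7 + 6*(-2 - 4)))/(1 + (7 + 6*(-2 - 4))*(-12 + (7 + 6*(-2 - 4)))) - √10562 = (-12 + (7 + 6*(-6)))/(1 + (7 + 6*(-6))*(-12 + (7 + 6*(-6)))) - √10562 = (-12 + (7 - 36))/(1 + (7 - 36)*(-12 + (7 - 36))) - √10562 = (-12 - 29)/(1 - 29*(-12 - 29)) - √10562 = -41/(1 - 29*(-41)) - √10562 = -41/(1 + 1189) - √10562 = -41/1190 - √10562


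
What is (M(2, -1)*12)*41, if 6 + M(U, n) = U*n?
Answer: -3936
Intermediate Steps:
M(U, n) = -6 + U*n
(M(2, -1)*12)*41 = ((-6 + 2*(-1))*12)*41 = ((-6 - 2)*12)*41 = -8*12*41 = -96*41 = -3936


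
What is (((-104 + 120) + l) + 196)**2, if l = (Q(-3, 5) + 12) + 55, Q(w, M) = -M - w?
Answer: 76729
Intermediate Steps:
l = 65 (l = ((-1*5 - 1*(-3)) + 12) + 55 = ((-5 + 3) + 12) + 55 = (-2 + 12) + 55 = 10 + 55 = 65)
(((-104 + 120) + l) + 196)**2 = (((-104 + 120) + 65) + 196)**2 = ((16 + 65) + 196)**2 = (81 + 196)**2 = 277**2 = 76729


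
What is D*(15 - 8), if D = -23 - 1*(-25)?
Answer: 14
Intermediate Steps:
D = 2 (D = -23 + 25 = 2)
D*(15 - 8) = 2*(15 - 8) = 2*7 = 14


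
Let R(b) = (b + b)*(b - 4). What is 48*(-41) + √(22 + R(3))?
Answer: -1964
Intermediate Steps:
R(b) = 2*b*(-4 + b) (R(b) = (2*b)*(-4 + b) = 2*b*(-4 + b))
48*(-41) + √(22 + R(3)) = 48*(-41) + √(22 + 2*3*(-4 + 3)) = -1968 + √(22 + 2*3*(-1)) = -1968 + √(22 - 6) = -1968 + √16 = -1968 + 4 = -1964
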